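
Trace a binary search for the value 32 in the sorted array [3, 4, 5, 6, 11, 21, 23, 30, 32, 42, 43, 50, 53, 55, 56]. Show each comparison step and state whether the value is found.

Binary search for 32 in [3, 4, 5, 6, 11, 21, 23, 30, 32, 42, 43, 50, 53, 55, 56]:

lo=0, hi=14, mid=7, arr[mid]=30 -> 30 < 32, search right half
lo=8, hi=14, mid=11, arr[mid]=50 -> 50 > 32, search left half
lo=8, hi=10, mid=9, arr[mid]=42 -> 42 > 32, search left half
lo=8, hi=8, mid=8, arr[mid]=32 -> Found target at index 8!

Binary search finds 32 at index 8 after 4 comparisons. The search repeatedly halves the search space by comparing with the middle element.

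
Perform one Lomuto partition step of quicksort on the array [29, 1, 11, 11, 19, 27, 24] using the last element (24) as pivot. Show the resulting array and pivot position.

Lomuto partition with pivot = 24:

Initial array: [29, 1, 11, 11, 19, 27, 24]

arr[0]=29 > 24: no swap
arr[1]=1 <= 24: swap with position 0, array becomes [1, 29, 11, 11, 19, 27, 24]
arr[2]=11 <= 24: swap with position 1, array becomes [1, 11, 29, 11, 19, 27, 24]
arr[3]=11 <= 24: swap with position 2, array becomes [1, 11, 11, 29, 19, 27, 24]
arr[4]=19 <= 24: swap with position 3, array becomes [1, 11, 11, 19, 29, 27, 24]
arr[5]=27 > 24: no swap

Place pivot at position 4: [1, 11, 11, 19, 24, 27, 29]
Pivot position: 4

After partitioning with pivot 24, the array becomes [1, 11, 11, 19, 24, 27, 29]. The pivot is placed at index 4. All elements to the left of the pivot are <= 24, and all elements to the right are > 24.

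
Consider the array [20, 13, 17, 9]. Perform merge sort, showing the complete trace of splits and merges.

Merge sort trace:

Split: [20, 13, 17, 9] -> [20, 13] and [17, 9]
  Split: [20, 13] -> [20] and [13]
  Merge: [20] + [13] -> [13, 20]
  Split: [17, 9] -> [17] and [9]
  Merge: [17] + [9] -> [9, 17]
Merge: [13, 20] + [9, 17] -> [9, 13, 17, 20]

Final sorted array: [9, 13, 17, 20]

The merge sort proceeds by recursively splitting the array and merging sorted halves.
After all merges, the sorted array is [9, 13, 17, 20].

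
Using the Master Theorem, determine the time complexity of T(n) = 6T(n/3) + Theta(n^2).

Master Theorem for T(n) = 6T(n/3) + O(n^2):

a = 6, b = 3, c = 2
log_b(a) = log_3(6) = 1.6309

Case 3: c = 2 > log_3(6) = 1.6309
T(n) = O(n^2) = O(n^2)

For T(n) = 6T(n/3) + O(n^2): log_3(6) = 1.6309. This is Case 3 of the Master Theorem (c > log_b(a), work dominated by root), giving O(n^2).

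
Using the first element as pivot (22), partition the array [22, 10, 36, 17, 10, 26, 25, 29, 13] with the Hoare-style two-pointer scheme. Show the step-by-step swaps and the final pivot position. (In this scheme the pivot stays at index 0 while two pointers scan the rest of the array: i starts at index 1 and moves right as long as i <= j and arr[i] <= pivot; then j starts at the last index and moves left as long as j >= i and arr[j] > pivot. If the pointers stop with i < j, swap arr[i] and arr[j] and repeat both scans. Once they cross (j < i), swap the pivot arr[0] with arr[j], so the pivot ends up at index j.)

Hoare-style two-pointer partition with pivot = 22:

Initial array: [22, 10, 36, 17, 10, 26, 25, 29, 13]

Pointers start at i = 1, j = 8.
i stops at index 2 (arr[2]=36 > 22), j stops at index 8 (arr[8]=13 <= 22): swap arr[2] and arr[8], array becomes [22, 10, 13, 17, 10, 26, 25, 29, 36]
i ends at 5, j ends at 4: the pointers have crossed (j < i), so scanning stops.

Swap pivot arr[0] with arr[4] to place pivot at position 4: [10, 10, 13, 17, 22, 26, 25, 29, 36]
Pivot position: 4

After partitioning with pivot 22, the array becomes [10, 10, 13, 17, 22, 26, 25, 29, 36]. The pivot is placed at index 4. All elements to the left of the pivot are <= 22, and all elements to the right are > 22.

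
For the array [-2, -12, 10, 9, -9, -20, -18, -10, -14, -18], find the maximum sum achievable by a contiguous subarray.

Using Kadane's algorithm on [-2, -12, 10, 9, -9, -20, -18, -10, -14, -18]:

Scanning through the array:
Position 1 (value -12): max_ending_here = -12, max_so_far = -2
Position 2 (value 10): max_ending_here = 10, max_so_far = 10
Position 3 (value 9): max_ending_here = 19, max_so_far = 19
Position 4 (value -9): max_ending_here = 10, max_so_far = 19
Position 5 (value -20): max_ending_here = -10, max_so_far = 19
Position 6 (value -18): max_ending_here = -18, max_so_far = 19
Position 7 (value -10): max_ending_here = -10, max_so_far = 19
Position 8 (value -14): max_ending_here = -14, max_so_far = 19
Position 9 (value -18): max_ending_here = -18, max_so_far = 19

Maximum subarray: [10, 9]
Maximum sum: 19

The maximum subarray is [10, 9] with sum 19. This subarray runs from index 2 to index 3.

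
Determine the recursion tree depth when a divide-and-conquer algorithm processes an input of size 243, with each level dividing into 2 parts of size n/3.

For divide and conquer with division factor 3:

Problem sizes at each level:
Level 0: 243
Level 1: 81
Level 2: 27
Level 3: 9
Level 4: 3
Level 5: 1

The root is level 0 and the size-1 base case is level 5 (the tree spans levels 0 through 5, i.e. 6 levels counting the root), so the depth is the number of divisions: log_3(243) = 5

The recursion tree depth is log_3(243) = 5. At each level, the problem size is divided by 3, so it takes 5 divisions to reduce to a base case of size 1. The algorithm makes 2 recursive calls at each level.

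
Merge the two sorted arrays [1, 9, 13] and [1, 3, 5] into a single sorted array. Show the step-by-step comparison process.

Merging process:

Compare 1 vs 1: take 1 from left. Merged: [1]
Compare 9 vs 1: take 1 from right. Merged: [1, 1]
Compare 9 vs 3: take 3 from right. Merged: [1, 1, 3]
Compare 9 vs 5: take 5 from right. Merged: [1, 1, 3, 5]
Append remaining from left: [9, 13]. Merged: [1, 1, 3, 5, 9, 13]

Final merged array: [1, 1, 3, 5, 9, 13]
Total comparisons: 4

The merged array is [1, 1, 3, 5, 9, 13], requiring 4 comparisons. The merge step runs in O(n) time where n is the total number of elements.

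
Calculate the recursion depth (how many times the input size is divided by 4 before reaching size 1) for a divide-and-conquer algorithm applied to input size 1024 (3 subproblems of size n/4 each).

For divide and conquer with division factor 4:

Problem sizes at each level:
Level 0: 1024
Level 1: 256
Level 2: 64
Level 3: 16
Level 4: 4
Level 5: 1

The root is level 0 and the size-1 base case is level 5 (the tree spans levels 0 through 5, i.e. 6 levels counting the root), so the depth is the number of divisions: log_4(1024) = 5

The recursion tree depth is log_4(1024) = 5. At each level, the problem size is divided by 4, so it takes 5 divisions to reduce to a base case of size 1. The algorithm makes 3 recursive calls at each level.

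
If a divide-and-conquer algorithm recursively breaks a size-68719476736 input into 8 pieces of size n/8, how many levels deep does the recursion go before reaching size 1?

For divide and conquer with division factor 8:

Problem sizes at each level:
Level 0: 68719476736
Level 1: 8589934592
Level 2: 1073741824
Level 3: 134217728
Level 4: 16777216
Level 5: 2097152
Level 6: 262144
Level 7: 32768
Level 8: 4096
Level 9: 512
Level 10: 64
Level 11: 8
Level 12: 1

The root is level 0 and the size-1 base case is level 12 (the tree spans levels 0 through 12, i.e. 13 levels counting the root), so the depth is the number of divisions: log_8(68719476736) = 12

The recursion tree depth is log_8(68719476736) = 12. At each level, the problem size is divided by 8, so it takes 12 divisions to reduce to a base case of size 1. The algorithm makes 8 recursive calls at each level.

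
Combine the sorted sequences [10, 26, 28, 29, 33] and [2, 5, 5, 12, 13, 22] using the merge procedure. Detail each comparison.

Merging process:

Compare 10 vs 2: take 2 from right. Merged: [2]
Compare 10 vs 5: take 5 from right. Merged: [2, 5]
Compare 10 vs 5: take 5 from right. Merged: [2, 5, 5]
Compare 10 vs 12: take 10 from left. Merged: [2, 5, 5, 10]
Compare 26 vs 12: take 12 from right. Merged: [2, 5, 5, 10, 12]
Compare 26 vs 13: take 13 from right. Merged: [2, 5, 5, 10, 12, 13]
Compare 26 vs 22: take 22 from right. Merged: [2, 5, 5, 10, 12, 13, 22]
Append remaining from left: [26, 28, 29, 33]. Merged: [2, 5, 5, 10, 12, 13, 22, 26, 28, 29, 33]

Final merged array: [2, 5, 5, 10, 12, 13, 22, 26, 28, 29, 33]
Total comparisons: 7

The merged array is [2, 5, 5, 10, 12, 13, 22, 26, 28, 29, 33], requiring 7 comparisons. The merge step runs in O(n) time where n is the total number of elements.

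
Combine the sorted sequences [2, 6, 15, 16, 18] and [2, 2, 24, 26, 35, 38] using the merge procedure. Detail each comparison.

Merging process:

Compare 2 vs 2: take 2 from left. Merged: [2]
Compare 6 vs 2: take 2 from right. Merged: [2, 2]
Compare 6 vs 2: take 2 from right. Merged: [2, 2, 2]
Compare 6 vs 24: take 6 from left. Merged: [2, 2, 2, 6]
Compare 15 vs 24: take 15 from left. Merged: [2, 2, 2, 6, 15]
Compare 16 vs 24: take 16 from left. Merged: [2, 2, 2, 6, 15, 16]
Compare 18 vs 24: take 18 from left. Merged: [2, 2, 2, 6, 15, 16, 18]
Append remaining from right: [24, 26, 35, 38]. Merged: [2, 2, 2, 6, 15, 16, 18, 24, 26, 35, 38]

Final merged array: [2, 2, 2, 6, 15, 16, 18, 24, 26, 35, 38]
Total comparisons: 7

The merged array is [2, 2, 2, 6, 15, 16, 18, 24, 26, 35, 38], requiring 7 comparisons. The merge step runs in O(n) time where n is the total number of elements.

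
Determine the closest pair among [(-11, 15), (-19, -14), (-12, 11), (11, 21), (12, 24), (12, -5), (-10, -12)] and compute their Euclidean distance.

Computing all pairwise distances among 7 points:

d((-11, 15), (-19, -14)) = 30.0832
d((-11, 15), (-12, 11)) = 4.1231
d((-11, 15), (11, 21)) = 22.8035
d((-11, 15), (12, 24)) = 24.6982
d((-11, 15), (12, -5)) = 30.4795
d((-11, 15), (-10, -12)) = 27.0185
d((-19, -14), (-12, 11)) = 25.9615
d((-19, -14), (11, 21)) = 46.0977
d((-19, -14), (12, 24)) = 49.0408
d((-19, -14), (12, -5)) = 32.28
d((-19, -14), (-10, -12)) = 9.2195
d((-12, 11), (11, 21)) = 25.0799
d((-12, 11), (12, 24)) = 27.2947
d((-12, 11), (12, -5)) = 28.8444
d((-12, 11), (-10, -12)) = 23.0868
d((11, 21), (12, 24)) = 3.1623 <-- minimum
d((11, 21), (12, -5)) = 26.0192
d((11, 21), (-10, -12)) = 39.1152
d((12, 24), (12, -5)) = 29.0
d((12, 24), (-10, -12)) = 42.19
d((12, -5), (-10, -12)) = 23.0868

Closest pair: (11, 21) and (12, 24) with distance 3.1623

The closest pair is (11, 21) and (12, 24) with Euclidean distance 3.1623. For 7 points, brute-force pairwise comparison is shown above. For large n, the divide-and-conquer algorithm (sort by x, recurse on halves, check the dividing strip) achieves O(n log n).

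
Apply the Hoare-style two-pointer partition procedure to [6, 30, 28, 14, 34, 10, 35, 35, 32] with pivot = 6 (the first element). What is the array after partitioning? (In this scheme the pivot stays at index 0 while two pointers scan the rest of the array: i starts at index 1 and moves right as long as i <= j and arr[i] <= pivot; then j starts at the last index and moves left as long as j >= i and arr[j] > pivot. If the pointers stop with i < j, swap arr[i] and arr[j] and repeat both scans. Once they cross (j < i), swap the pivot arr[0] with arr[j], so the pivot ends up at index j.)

Hoare-style two-pointer partition with pivot = 6:

Initial array: [6, 30, 28, 14, 34, 10, 35, 35, 32]

Pointers start at i = 1, j = 8.
i ends at 1, j ends at 0: the pointers have crossed (j < i), so scanning stops.

j = 0, so swapping arr[0] with arr[j] leaves the pivot at position 0: [6, 30, 28, 14, 34, 10, 35, 35, 32]
Pivot position: 0

After partitioning with pivot 6, the array becomes [6, 30, 28, 14, 34, 10, 35, 35, 32]. The pivot is placed at index 0. All elements to the left of the pivot are <= 6, and all elements to the right are > 6.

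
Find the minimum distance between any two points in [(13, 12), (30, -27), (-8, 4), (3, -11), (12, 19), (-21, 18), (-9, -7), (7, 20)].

Computing all pairwise distances among 8 points:

d((13, 12), (30, -27)) = 42.5441
d((13, 12), (-8, 4)) = 22.4722
d((13, 12), (3, -11)) = 25.0799
d((13, 12), (12, 19)) = 7.0711
d((13, 12), (-21, 18)) = 34.5254
d((13, 12), (-9, -7)) = 29.0689
d((13, 12), (7, 20)) = 10.0
d((30, -27), (-8, 4)) = 49.0408
d((30, -27), (3, -11)) = 31.3847
d((30, -27), (12, 19)) = 49.3964
d((30, -27), (-21, 18)) = 68.0147
d((30, -27), (-9, -7)) = 43.8292
d((30, -27), (7, 20)) = 52.3259
d((-8, 4), (3, -11)) = 18.6011
d((-8, 4), (12, 19)) = 25.0
d((-8, 4), (-21, 18)) = 19.105
d((-8, 4), (-9, -7)) = 11.0454
d((-8, 4), (7, 20)) = 21.9317
d((3, -11), (12, 19)) = 31.3209
d((3, -11), (-21, 18)) = 37.6431
d((3, -11), (-9, -7)) = 12.6491
d((3, -11), (7, 20)) = 31.257
d((12, 19), (-21, 18)) = 33.0151
d((12, 19), (-9, -7)) = 33.4215
d((12, 19), (7, 20)) = 5.099 <-- minimum
d((-21, 18), (-9, -7)) = 27.7308
d((-21, 18), (7, 20)) = 28.0713
d((-9, -7), (7, 20)) = 31.3847

Closest pair: (12, 19) and (7, 20) with distance 5.099

The closest pair is (12, 19) and (7, 20) with Euclidean distance 5.099. For 8 points, brute-force pairwise comparison is shown above. For large n, the divide-and-conquer algorithm (sort by x, recurse on halves, check the dividing strip) achieves O(n log n).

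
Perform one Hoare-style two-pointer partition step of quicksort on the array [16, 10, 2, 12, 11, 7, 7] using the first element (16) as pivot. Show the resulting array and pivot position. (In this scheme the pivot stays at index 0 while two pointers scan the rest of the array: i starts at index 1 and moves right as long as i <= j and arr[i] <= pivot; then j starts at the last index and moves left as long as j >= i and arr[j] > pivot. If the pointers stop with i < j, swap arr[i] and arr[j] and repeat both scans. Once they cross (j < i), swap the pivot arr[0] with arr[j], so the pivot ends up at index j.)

Hoare-style two-pointer partition with pivot = 16:

Initial array: [16, 10, 2, 12, 11, 7, 7]

Pointers start at i = 1, j = 6.
i ends at 7, j ends at 6: the pointers have crossed (j < i), so scanning stops.

Swap pivot arr[0] with arr[6] to place pivot at position 6: [7, 10, 2, 12, 11, 7, 16]
Pivot position: 6

After partitioning with pivot 16, the array becomes [7, 10, 2, 12, 11, 7, 16]. The pivot is placed at index 6. All elements to the left of the pivot are <= 16, and all elements to the right are > 16.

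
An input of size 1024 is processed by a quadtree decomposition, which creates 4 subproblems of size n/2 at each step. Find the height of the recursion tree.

For divide and conquer with division factor 2:

Problem sizes at each level:
Level 0: 1024
Level 1: 512
Level 2: 256
Level 3: 128
Level 4: 64
Level 5: 32
Level 6: 16
Level 7: 8
Level 8: 4
Level 9: 2
Level 10: 1

The root is level 0 and the size-1 base case is level 10 (the tree spans levels 0 through 10, i.e. 11 levels counting the root), so the depth is the number of divisions: log_2(1024) = 10

The recursion tree depth is log_2(1024) = 10. At each level, the problem size is divided by 2, so it takes 10 divisions to reduce to a base case of size 1. The algorithm makes 4 recursive calls at each level.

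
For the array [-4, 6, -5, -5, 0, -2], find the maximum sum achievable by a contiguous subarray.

Using Kadane's algorithm on [-4, 6, -5, -5, 0, -2]:

Scanning through the array:
Position 1 (value 6): max_ending_here = 6, max_so_far = 6
Position 2 (value -5): max_ending_here = 1, max_so_far = 6
Position 3 (value -5): max_ending_here = -4, max_so_far = 6
Position 4 (value 0): max_ending_here = 0, max_so_far = 6
Position 5 (value -2): max_ending_here = -2, max_so_far = 6

Maximum subarray: [6]
Maximum sum: 6

The maximum subarray is [6] with sum 6. This subarray runs from index 1 to index 1.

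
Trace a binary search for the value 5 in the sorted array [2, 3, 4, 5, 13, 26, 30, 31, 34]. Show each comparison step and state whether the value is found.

Binary search for 5 in [2, 3, 4, 5, 13, 26, 30, 31, 34]:

lo=0, hi=8, mid=4, arr[mid]=13 -> 13 > 5, search left half
lo=0, hi=3, mid=1, arr[mid]=3 -> 3 < 5, search right half
lo=2, hi=3, mid=2, arr[mid]=4 -> 4 < 5, search right half
lo=3, hi=3, mid=3, arr[mid]=5 -> Found target at index 3!

Binary search finds 5 at index 3 after 4 comparisons. The search repeatedly halves the search space by comparing with the middle element.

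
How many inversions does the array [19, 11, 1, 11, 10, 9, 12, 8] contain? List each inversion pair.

Finding inversions in [19, 11, 1, 11, 10, 9, 12, 8]:

(0, 1): arr[0]=19 > arr[1]=11
(0, 2): arr[0]=19 > arr[2]=1
(0, 3): arr[0]=19 > arr[3]=11
(0, 4): arr[0]=19 > arr[4]=10
(0, 5): arr[0]=19 > arr[5]=9
(0, 6): arr[0]=19 > arr[6]=12
(0, 7): arr[0]=19 > arr[7]=8
(1, 2): arr[1]=11 > arr[2]=1
(1, 4): arr[1]=11 > arr[4]=10
(1, 5): arr[1]=11 > arr[5]=9
(1, 7): arr[1]=11 > arr[7]=8
(3, 4): arr[3]=11 > arr[4]=10
(3, 5): arr[3]=11 > arr[5]=9
(3, 7): arr[3]=11 > arr[7]=8
(4, 5): arr[4]=10 > arr[5]=9
(4, 7): arr[4]=10 > arr[7]=8
(5, 7): arr[5]=9 > arr[7]=8
(6, 7): arr[6]=12 > arr[7]=8

Total inversions: 18

The array has 18 inversion(s): (0,1), (0,2), (0,3), (0,4), (0,5), (0,6), (0,7), (1,2), (1,4), (1,5), (1,7), (3,4), (3,5), (3,7), (4,5), (4,7), (5,7), (6,7). Each pair (i,j) satisfies i < j and arr[i] > arr[j].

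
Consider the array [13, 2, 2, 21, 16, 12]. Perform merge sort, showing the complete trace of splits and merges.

Merge sort trace:

Split: [13, 2, 2, 21, 16, 12] -> [13, 2, 2] and [21, 16, 12]
  Split: [13, 2, 2] -> [13] and [2, 2]
    Split: [2, 2] -> [2] and [2]
    Merge: [2] + [2] -> [2, 2]
  Merge: [13] + [2, 2] -> [2, 2, 13]
  Split: [21, 16, 12] -> [21] and [16, 12]
    Split: [16, 12] -> [16] and [12]
    Merge: [16] + [12] -> [12, 16]
  Merge: [21] + [12, 16] -> [12, 16, 21]
Merge: [2, 2, 13] + [12, 16, 21] -> [2, 2, 12, 13, 16, 21]

Final sorted array: [2, 2, 12, 13, 16, 21]

The merge sort proceeds by recursively splitting the array and merging sorted halves.
After all merges, the sorted array is [2, 2, 12, 13, 16, 21].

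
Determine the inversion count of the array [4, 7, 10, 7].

Finding inversions in [4, 7, 10, 7]:

(2, 3): arr[2]=10 > arr[3]=7

Total inversions: 1

The array has 1 inversion(s): (2,3). Each pair (i,j) satisfies i < j and arr[i] > arr[j].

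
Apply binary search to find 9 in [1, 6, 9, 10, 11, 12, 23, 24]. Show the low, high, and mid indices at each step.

Binary search for 9 in [1, 6, 9, 10, 11, 12, 23, 24]:

lo=0, hi=7, mid=3, arr[mid]=10 -> 10 > 9, search left half
lo=0, hi=2, mid=1, arr[mid]=6 -> 6 < 9, search right half
lo=2, hi=2, mid=2, arr[mid]=9 -> Found target at index 2!

Binary search finds 9 at index 2 after 3 comparisons. The search repeatedly halves the search space by comparing with the middle element.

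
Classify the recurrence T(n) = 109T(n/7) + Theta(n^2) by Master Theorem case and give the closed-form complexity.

Master Theorem for T(n) = 109T(n/7) + O(n^2):

a = 109, b = 7, c = 2
log_b(a) = log_7(109) = 2.4109

Case 1: c = 2 < log_7(109) = 2.4109
T(n) = O(n^(log_7 109))

For T(n) = 109T(n/7) + O(n^2): log_7(109) = 2.4109. This is Case 1 of the Master Theorem (c < log_b(a), work dominated by leaves), giving O(n^(log_7 109)).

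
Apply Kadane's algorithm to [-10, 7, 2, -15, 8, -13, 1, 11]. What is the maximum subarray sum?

Using Kadane's algorithm on [-10, 7, 2, -15, 8, -13, 1, 11]:

Scanning through the array:
Position 1 (value 7): max_ending_here = 7, max_so_far = 7
Position 2 (value 2): max_ending_here = 9, max_so_far = 9
Position 3 (value -15): max_ending_here = -6, max_so_far = 9
Position 4 (value 8): max_ending_here = 8, max_so_far = 9
Position 5 (value -13): max_ending_here = -5, max_so_far = 9
Position 6 (value 1): max_ending_here = 1, max_so_far = 9
Position 7 (value 11): max_ending_here = 12, max_so_far = 12

Maximum subarray: [1, 11]
Maximum sum: 12

The maximum subarray is [1, 11] with sum 12. This subarray runs from index 6 to index 7.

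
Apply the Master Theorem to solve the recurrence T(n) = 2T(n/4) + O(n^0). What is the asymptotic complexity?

Master Theorem for T(n) = 2T(n/4) + O(n^0):

a = 2, b = 4, c = 0
log_b(a) = log_4(2) = 0.5000

Case 1: c = 0 < log_4(2) = 0.5000
T(n) = O(n^(log_4 2)) = O(sqrt(n))

For T(n) = 2T(n/4) + O(n^0): log_4(2) = 0.5000. This is Case 1 of the Master Theorem (c < log_b(a), work dominated by leaves), giving O(sqrt(n)).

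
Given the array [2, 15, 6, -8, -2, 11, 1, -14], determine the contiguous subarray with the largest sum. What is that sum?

Using Kadane's algorithm on [2, 15, 6, -8, -2, 11, 1, -14]:

Scanning through the array:
Position 1 (value 15): max_ending_here = 17, max_so_far = 17
Position 2 (value 6): max_ending_here = 23, max_so_far = 23
Position 3 (value -8): max_ending_here = 15, max_so_far = 23
Position 4 (value -2): max_ending_here = 13, max_so_far = 23
Position 5 (value 11): max_ending_here = 24, max_so_far = 24
Position 6 (value 1): max_ending_here = 25, max_so_far = 25
Position 7 (value -14): max_ending_here = 11, max_so_far = 25

Maximum subarray: [2, 15, 6, -8, -2, 11, 1]
Maximum sum: 25

The maximum subarray is [2, 15, 6, -8, -2, 11, 1] with sum 25. This subarray runs from index 0 to index 6.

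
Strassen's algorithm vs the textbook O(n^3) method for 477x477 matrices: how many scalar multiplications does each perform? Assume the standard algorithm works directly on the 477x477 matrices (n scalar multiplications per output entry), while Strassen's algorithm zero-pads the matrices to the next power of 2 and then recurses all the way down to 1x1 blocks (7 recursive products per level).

Matrix multiplication for 477x477 matrices:

Strassen's algorithm requires power-of-2 dimensions. Pad 477x477 to 512x512 (next power of 2).

Standard algorithm: 477^3 = 108531333 multiplications
Strassen's algorithm: 7^(log2(512)) = 7^9 = 40353607 multiplications
Savings: 108531333 - 40353607 = 68177726 multiplications

Standard: 108531333 multiplications (477^3). Strassen: 40353607 multiplications (7^9, after padding to 512x512). Strassen reduces 8 recursive multiplications to 7 at each level.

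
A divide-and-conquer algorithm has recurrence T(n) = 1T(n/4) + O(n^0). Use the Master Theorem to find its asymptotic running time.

Master Theorem for T(n) = 1T(n/4) + O(n^0):

a = 1, b = 4, c = 0
log_b(a) = log_4(1) = 0.0000

Case 2: c = 0 = log_4(1) = 0.0000
T(n) = O(n^0 log n) = O(log n)

For T(n) = 1T(n/4) + O(n^0): log_4(1) = 0.0000. This is Case 2 of the Master Theorem (c = log_b(a), equal work at all levels), giving O(log n).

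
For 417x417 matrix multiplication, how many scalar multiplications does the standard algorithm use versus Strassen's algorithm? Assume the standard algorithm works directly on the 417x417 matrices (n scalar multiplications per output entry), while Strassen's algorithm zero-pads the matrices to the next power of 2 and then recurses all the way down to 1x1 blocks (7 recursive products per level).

Matrix multiplication for 417x417 matrices:

Strassen's algorithm requires power-of-2 dimensions. Pad 417x417 to 512x512 (next power of 2).

Standard algorithm: 417^3 = 72511713 multiplications
Strassen's algorithm: 7^(log2(512)) = 7^9 = 40353607 multiplications
Savings: 72511713 - 40353607 = 32158106 multiplications

Standard: 72511713 multiplications (417^3). Strassen: 40353607 multiplications (7^9, after padding to 512x512). Strassen reduces 8 recursive multiplications to 7 at each level.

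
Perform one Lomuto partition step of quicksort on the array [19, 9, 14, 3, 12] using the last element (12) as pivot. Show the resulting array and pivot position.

Lomuto partition with pivot = 12:

Initial array: [19, 9, 14, 3, 12]

arr[0]=19 > 12: no swap
arr[1]=9 <= 12: swap with position 0, array becomes [9, 19, 14, 3, 12]
arr[2]=14 > 12: no swap
arr[3]=3 <= 12: swap with position 1, array becomes [9, 3, 14, 19, 12]

Place pivot at position 2: [9, 3, 12, 19, 14]
Pivot position: 2

After partitioning with pivot 12, the array becomes [9, 3, 12, 19, 14]. The pivot is placed at index 2. All elements to the left of the pivot are <= 12, and all elements to the right are > 12.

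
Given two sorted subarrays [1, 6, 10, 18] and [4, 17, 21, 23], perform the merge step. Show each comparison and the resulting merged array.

Merging process:

Compare 1 vs 4: take 1 from left. Merged: [1]
Compare 6 vs 4: take 4 from right. Merged: [1, 4]
Compare 6 vs 17: take 6 from left. Merged: [1, 4, 6]
Compare 10 vs 17: take 10 from left. Merged: [1, 4, 6, 10]
Compare 18 vs 17: take 17 from right. Merged: [1, 4, 6, 10, 17]
Compare 18 vs 21: take 18 from left. Merged: [1, 4, 6, 10, 17, 18]
Append remaining from right: [21, 23]. Merged: [1, 4, 6, 10, 17, 18, 21, 23]

Final merged array: [1, 4, 6, 10, 17, 18, 21, 23]
Total comparisons: 6

The merged array is [1, 4, 6, 10, 17, 18, 21, 23], requiring 6 comparisons. The merge step runs in O(n) time where n is the total number of elements.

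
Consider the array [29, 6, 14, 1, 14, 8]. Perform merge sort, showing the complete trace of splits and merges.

Merge sort trace:

Split: [29, 6, 14, 1, 14, 8] -> [29, 6, 14] and [1, 14, 8]
  Split: [29, 6, 14] -> [29] and [6, 14]
    Split: [6, 14] -> [6] and [14]
    Merge: [6] + [14] -> [6, 14]
  Merge: [29] + [6, 14] -> [6, 14, 29]
  Split: [1, 14, 8] -> [1] and [14, 8]
    Split: [14, 8] -> [14] and [8]
    Merge: [14] + [8] -> [8, 14]
  Merge: [1] + [8, 14] -> [1, 8, 14]
Merge: [6, 14, 29] + [1, 8, 14] -> [1, 6, 8, 14, 14, 29]

Final sorted array: [1, 6, 8, 14, 14, 29]

The merge sort proceeds by recursively splitting the array and merging sorted halves.
After all merges, the sorted array is [1, 6, 8, 14, 14, 29].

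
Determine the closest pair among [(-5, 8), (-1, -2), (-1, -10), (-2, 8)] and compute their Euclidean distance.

Computing all pairwise distances among 4 points:

d((-5, 8), (-1, -2)) = 10.7703
d((-5, 8), (-1, -10)) = 18.4391
d((-5, 8), (-2, 8)) = 3.0 <-- minimum
d((-1, -2), (-1, -10)) = 8.0
d((-1, -2), (-2, 8)) = 10.0499
d((-1, -10), (-2, 8)) = 18.0278

Closest pair: (-5, 8) and (-2, 8) with distance 3.0

The closest pair is (-5, 8) and (-2, 8) with Euclidean distance 3.0. For 4 points, brute-force pairwise comparison is shown above. For large n, the divide-and-conquer algorithm (sort by x, recurse on halves, check the dividing strip) achieves O(n log n).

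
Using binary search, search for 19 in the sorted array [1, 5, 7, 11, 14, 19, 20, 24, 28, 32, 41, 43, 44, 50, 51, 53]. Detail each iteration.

Binary search for 19 in [1, 5, 7, 11, 14, 19, 20, 24, 28, 32, 41, 43, 44, 50, 51, 53]:

lo=0, hi=15, mid=7, arr[mid]=24 -> 24 > 19, search left half
lo=0, hi=6, mid=3, arr[mid]=11 -> 11 < 19, search right half
lo=4, hi=6, mid=5, arr[mid]=19 -> Found target at index 5!

Binary search finds 19 at index 5 after 3 comparisons. The search repeatedly halves the search space by comparing with the middle element.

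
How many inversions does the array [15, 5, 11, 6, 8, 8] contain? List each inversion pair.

Finding inversions in [15, 5, 11, 6, 8, 8]:

(0, 1): arr[0]=15 > arr[1]=5
(0, 2): arr[0]=15 > arr[2]=11
(0, 3): arr[0]=15 > arr[3]=6
(0, 4): arr[0]=15 > arr[4]=8
(0, 5): arr[0]=15 > arr[5]=8
(2, 3): arr[2]=11 > arr[3]=6
(2, 4): arr[2]=11 > arr[4]=8
(2, 5): arr[2]=11 > arr[5]=8

Total inversions: 8

The array has 8 inversion(s): (0,1), (0,2), (0,3), (0,4), (0,5), (2,3), (2,4), (2,5). Each pair (i,j) satisfies i < j and arr[i] > arr[j].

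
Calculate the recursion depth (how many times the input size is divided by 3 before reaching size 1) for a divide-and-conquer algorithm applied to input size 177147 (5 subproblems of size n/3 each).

For divide and conquer with division factor 3:

Problem sizes at each level:
Level 0: 177147
Level 1: 59049
Level 2: 19683
Level 3: 6561
Level 4: 2187
Level 5: 729
Level 6: 243
Level 7: 81
Level 8: 27
Level 9: 9
Level 10: 3
Level 11: 1

The root is level 0 and the size-1 base case is level 11 (the tree spans levels 0 through 11, i.e. 12 levels counting the root), so the depth is the number of divisions: log_3(177147) = 11

The recursion tree depth is log_3(177147) = 11. At each level, the problem size is divided by 3, so it takes 11 divisions to reduce to a base case of size 1. The algorithm makes 5 recursive calls at each level.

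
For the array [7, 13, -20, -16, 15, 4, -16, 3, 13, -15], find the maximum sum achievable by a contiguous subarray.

Using Kadane's algorithm on [7, 13, -20, -16, 15, 4, -16, 3, 13, -15]:

Scanning through the array:
Position 1 (value 13): max_ending_here = 20, max_so_far = 20
Position 2 (value -20): max_ending_here = 0, max_so_far = 20
Position 3 (value -16): max_ending_here = -16, max_so_far = 20
Position 4 (value 15): max_ending_here = 15, max_so_far = 20
Position 5 (value 4): max_ending_here = 19, max_so_far = 20
Position 6 (value -16): max_ending_here = 3, max_so_far = 20
Position 7 (value 3): max_ending_here = 6, max_so_far = 20
Position 8 (value 13): max_ending_here = 19, max_so_far = 20
Position 9 (value -15): max_ending_here = 4, max_so_far = 20

Maximum subarray: [7, 13]
Maximum sum: 20

The maximum subarray is [7, 13] with sum 20. This subarray runs from index 0 to index 1.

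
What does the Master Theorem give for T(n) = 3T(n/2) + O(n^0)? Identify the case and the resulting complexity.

Master Theorem for T(n) = 3T(n/2) + O(n^0):

a = 3, b = 2, c = 0
log_b(a) = log_2(3) = 1.5850

Case 1: c = 0 < log_2(3) = 1.5850
T(n) = O(n^(log_2 3))

For T(n) = 3T(n/2) + O(n^0): log_2(3) = 1.5850. This is Case 1 of the Master Theorem (c < log_b(a), work dominated by leaves), giving O(n^(log_2 3)).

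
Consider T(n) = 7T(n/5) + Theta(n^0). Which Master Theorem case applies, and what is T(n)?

Master Theorem for T(n) = 7T(n/5) + O(n^0):

a = 7, b = 5, c = 0
log_b(a) = log_5(7) = 1.2091

Case 1: c = 0 < log_5(7) = 1.2091
T(n) = O(n^(log_5 7))

For T(n) = 7T(n/5) + O(n^0): log_5(7) = 1.2091. This is Case 1 of the Master Theorem (c < log_b(a), work dominated by leaves), giving O(n^(log_5 7)).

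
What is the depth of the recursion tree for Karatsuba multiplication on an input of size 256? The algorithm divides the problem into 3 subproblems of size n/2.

For divide and conquer with division factor 2:

Problem sizes at each level:
Level 0: 256
Level 1: 128
Level 2: 64
Level 3: 32
Level 4: 16
Level 5: 8
Level 6: 4
Level 7: 2
Level 8: 1

The root is level 0 and the size-1 base case is level 8 (the tree spans levels 0 through 8, i.e. 9 levels counting the root), so the depth is the number of divisions: log_2(256) = 8

The recursion tree depth is log_2(256) = 8. At each level, the problem size is divided by 2, so it takes 8 divisions to reduce to a base case of size 1. The algorithm makes 3 recursive calls at each level.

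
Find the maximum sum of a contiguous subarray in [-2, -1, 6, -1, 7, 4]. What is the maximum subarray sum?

Using Kadane's algorithm on [-2, -1, 6, -1, 7, 4]:

Scanning through the array:
Position 1 (value -1): max_ending_here = -1, max_so_far = -1
Position 2 (value 6): max_ending_here = 6, max_so_far = 6
Position 3 (value -1): max_ending_here = 5, max_so_far = 6
Position 4 (value 7): max_ending_here = 12, max_so_far = 12
Position 5 (value 4): max_ending_here = 16, max_so_far = 16

Maximum subarray: [6, -1, 7, 4]
Maximum sum: 16

The maximum subarray is [6, -1, 7, 4] with sum 16. This subarray runs from index 2 to index 5.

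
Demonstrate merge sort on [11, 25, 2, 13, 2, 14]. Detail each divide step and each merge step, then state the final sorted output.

Merge sort trace:

Split: [11, 25, 2, 13, 2, 14] -> [11, 25, 2] and [13, 2, 14]
  Split: [11, 25, 2] -> [11] and [25, 2]
    Split: [25, 2] -> [25] and [2]
    Merge: [25] + [2] -> [2, 25]
  Merge: [11] + [2, 25] -> [2, 11, 25]
  Split: [13, 2, 14] -> [13] and [2, 14]
    Split: [2, 14] -> [2] and [14]
    Merge: [2] + [14] -> [2, 14]
  Merge: [13] + [2, 14] -> [2, 13, 14]
Merge: [2, 11, 25] + [2, 13, 14] -> [2, 2, 11, 13, 14, 25]

Final sorted array: [2, 2, 11, 13, 14, 25]

The merge sort proceeds by recursively splitting the array and merging sorted halves.
After all merges, the sorted array is [2, 2, 11, 13, 14, 25].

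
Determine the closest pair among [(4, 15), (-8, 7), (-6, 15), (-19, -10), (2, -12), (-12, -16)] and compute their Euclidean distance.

Computing all pairwise distances among 6 points:

d((4, 15), (-8, 7)) = 14.4222
d((4, 15), (-6, 15)) = 10.0
d((4, 15), (-19, -10)) = 33.9706
d((4, 15), (2, -12)) = 27.074
d((4, 15), (-12, -16)) = 34.8855
d((-8, 7), (-6, 15)) = 8.2462 <-- minimum
d((-8, 7), (-19, -10)) = 20.2485
d((-8, 7), (2, -12)) = 21.4709
d((-8, 7), (-12, -16)) = 23.3452
d((-6, 15), (-19, -10)) = 28.178
d((-6, 15), (2, -12)) = 28.1603
d((-6, 15), (-12, -16)) = 31.5753
d((-19, -10), (2, -12)) = 21.095
d((-19, -10), (-12, -16)) = 9.2195
d((2, -12), (-12, -16)) = 14.5602

Closest pair: (-8, 7) and (-6, 15) with distance 8.2462

The closest pair is (-8, 7) and (-6, 15) with Euclidean distance 8.2462. For 6 points, brute-force pairwise comparison is shown above. For large n, the divide-and-conquer algorithm (sort by x, recurse on halves, check the dividing strip) achieves O(n log n).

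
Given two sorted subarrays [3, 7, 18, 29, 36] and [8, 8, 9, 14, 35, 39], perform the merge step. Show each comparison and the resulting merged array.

Merging process:

Compare 3 vs 8: take 3 from left. Merged: [3]
Compare 7 vs 8: take 7 from left. Merged: [3, 7]
Compare 18 vs 8: take 8 from right. Merged: [3, 7, 8]
Compare 18 vs 8: take 8 from right. Merged: [3, 7, 8, 8]
Compare 18 vs 9: take 9 from right. Merged: [3, 7, 8, 8, 9]
Compare 18 vs 14: take 14 from right. Merged: [3, 7, 8, 8, 9, 14]
Compare 18 vs 35: take 18 from left. Merged: [3, 7, 8, 8, 9, 14, 18]
Compare 29 vs 35: take 29 from left. Merged: [3, 7, 8, 8, 9, 14, 18, 29]
Compare 36 vs 35: take 35 from right. Merged: [3, 7, 8, 8, 9, 14, 18, 29, 35]
Compare 36 vs 39: take 36 from left. Merged: [3, 7, 8, 8, 9, 14, 18, 29, 35, 36]
Append remaining from right: [39]. Merged: [3, 7, 8, 8, 9, 14, 18, 29, 35, 36, 39]

Final merged array: [3, 7, 8, 8, 9, 14, 18, 29, 35, 36, 39]
Total comparisons: 10

The merged array is [3, 7, 8, 8, 9, 14, 18, 29, 35, 36, 39], requiring 10 comparisons. The merge step runs in O(n) time where n is the total number of elements.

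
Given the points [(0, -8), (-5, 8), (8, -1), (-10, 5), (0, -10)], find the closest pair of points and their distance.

Computing all pairwise distances among 5 points:

d((0, -8), (-5, 8)) = 16.7631
d((0, -8), (8, -1)) = 10.6301
d((0, -8), (-10, 5)) = 16.4012
d((0, -8), (0, -10)) = 2.0 <-- minimum
d((-5, 8), (8, -1)) = 15.8114
d((-5, 8), (-10, 5)) = 5.831
d((-5, 8), (0, -10)) = 18.6815
d((8, -1), (-10, 5)) = 18.9737
d((8, -1), (0, -10)) = 12.0416
d((-10, 5), (0, -10)) = 18.0278

Closest pair: (0, -8) and (0, -10) with distance 2.0

The closest pair is (0, -8) and (0, -10) with Euclidean distance 2.0. For 5 points, brute-force pairwise comparison is shown above. For large n, the divide-and-conquer algorithm (sort by x, recurse on halves, check the dividing strip) achieves O(n log n).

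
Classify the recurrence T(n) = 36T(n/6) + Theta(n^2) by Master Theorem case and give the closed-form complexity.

Master Theorem for T(n) = 36T(n/6) + O(n^2):

a = 36, b = 6, c = 2
log_b(a) = log_6(36) = 2.0000

Case 2: c = 2 = log_6(36) = 2.0000
T(n) = O(n^2 log n) = O(n^2 log n)

For T(n) = 36T(n/6) + O(n^2): log_6(36) = 2.0000. This is Case 2 of the Master Theorem (c = log_b(a), equal work at all levels), giving O(n^2 log n).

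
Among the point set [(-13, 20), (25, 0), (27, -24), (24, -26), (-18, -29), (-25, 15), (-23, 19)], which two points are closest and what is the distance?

Computing all pairwise distances among 7 points:

d((-13, 20), (25, 0)) = 42.9418
d((-13, 20), (27, -24)) = 59.4643
d((-13, 20), (24, -26)) = 59.0339
d((-13, 20), (-18, -29)) = 49.2544
d((-13, 20), (-25, 15)) = 13.0
d((-13, 20), (-23, 19)) = 10.0499
d((25, 0), (27, -24)) = 24.0832
d((25, 0), (24, -26)) = 26.0192
d((25, 0), (-18, -29)) = 51.8652
d((25, 0), (-25, 15)) = 52.2015
d((25, 0), (-23, 19)) = 51.6236
d((27, -24), (24, -26)) = 3.6056 <-- minimum
d((27, -24), (-18, -29)) = 45.2769
d((27, -24), (-25, 15)) = 65.0
d((27, -24), (-23, 19)) = 65.9469
d((24, -26), (-18, -29)) = 42.107
d((24, -26), (-25, 15)) = 63.8905
d((24, -26), (-23, 19)) = 65.0692
d((-18, -29), (-25, 15)) = 44.5533
d((-18, -29), (-23, 19)) = 48.2597
d((-25, 15), (-23, 19)) = 4.4721

Closest pair: (27, -24) and (24, -26) with distance 3.6056

The closest pair is (27, -24) and (24, -26) with Euclidean distance 3.6056. For 7 points, brute-force pairwise comparison is shown above. For large n, the divide-and-conquer algorithm (sort by x, recurse on halves, check the dividing strip) achieves O(n log n).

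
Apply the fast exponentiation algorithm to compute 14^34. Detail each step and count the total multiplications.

Computing 14^34 by squaring (build up from 14^1; each line after the first costs one multiplication):

14^1 = 14
14^2 = (14^1)^2 = 14^2 = 196
14^4 = (14^2)^2 = 196^2 = 38416
14^8 = (14^4)^2 = 38416^2 = 1475789056
14^16 = (14^8)^2 = 1475789056^2 = 2177953337809371136
14^17 = 14 * 14^16 = 14 * 2177953337809371136 = 30491346729331195904
14^34 = (14^17)^2 = 30491346729331195904^2 = 929722225368296217729286886758826377216

Result: 929722225368296217729286886758826377216
Multiplications needed: 6 (6 lines after 14^1)

14^34 = 929722225368296217729286886758826377216. Using exponentiation by squaring, this requires 6 multiplications. The key idea: if the exponent is even, square the half-power; if odd, multiply by the base once.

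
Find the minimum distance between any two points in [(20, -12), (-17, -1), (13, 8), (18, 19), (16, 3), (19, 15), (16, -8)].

Computing all pairwise distances among 7 points:

d((20, -12), (-17, -1)) = 38.6005
d((20, -12), (13, 8)) = 21.1896
d((20, -12), (18, 19)) = 31.0644
d((20, -12), (16, 3)) = 15.5242
d((20, -12), (19, 15)) = 27.0185
d((20, -12), (16, -8)) = 5.6569
d((-17, -1), (13, 8)) = 31.3209
d((-17, -1), (18, 19)) = 40.3113
d((-17, -1), (16, 3)) = 33.2415
d((-17, -1), (19, 15)) = 39.3954
d((-17, -1), (16, -8)) = 33.7343
d((13, 8), (18, 19)) = 12.083
d((13, 8), (16, 3)) = 5.831
d((13, 8), (19, 15)) = 9.2195
d((13, 8), (16, -8)) = 16.2788
d((18, 19), (16, 3)) = 16.1245
d((18, 19), (19, 15)) = 4.1231 <-- minimum
d((18, 19), (16, -8)) = 27.074
d((16, 3), (19, 15)) = 12.3693
d((16, 3), (16, -8)) = 11.0
d((19, 15), (16, -8)) = 23.1948

Closest pair: (18, 19) and (19, 15) with distance 4.1231

The closest pair is (18, 19) and (19, 15) with Euclidean distance 4.1231. For 7 points, brute-force pairwise comparison is shown above. For large n, the divide-and-conquer algorithm (sort by x, recurse on halves, check the dividing strip) achieves O(n log n).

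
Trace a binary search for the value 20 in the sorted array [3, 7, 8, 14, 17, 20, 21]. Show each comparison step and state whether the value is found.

Binary search for 20 in [3, 7, 8, 14, 17, 20, 21]:

lo=0, hi=6, mid=3, arr[mid]=14 -> 14 < 20, search right half
lo=4, hi=6, mid=5, arr[mid]=20 -> Found target at index 5!

Binary search finds 20 at index 5 after 2 comparisons. The search repeatedly halves the search space by comparing with the middle element.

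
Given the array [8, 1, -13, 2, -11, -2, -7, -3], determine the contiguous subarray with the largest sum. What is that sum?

Using Kadane's algorithm on [8, 1, -13, 2, -11, -2, -7, -3]:

Scanning through the array:
Position 1 (value 1): max_ending_here = 9, max_so_far = 9
Position 2 (value -13): max_ending_here = -4, max_so_far = 9
Position 3 (value 2): max_ending_here = 2, max_so_far = 9
Position 4 (value -11): max_ending_here = -9, max_so_far = 9
Position 5 (value -2): max_ending_here = -2, max_so_far = 9
Position 6 (value -7): max_ending_here = -7, max_so_far = 9
Position 7 (value -3): max_ending_here = -3, max_so_far = 9

Maximum subarray: [8, 1]
Maximum sum: 9

The maximum subarray is [8, 1] with sum 9. This subarray runs from index 0 to index 1.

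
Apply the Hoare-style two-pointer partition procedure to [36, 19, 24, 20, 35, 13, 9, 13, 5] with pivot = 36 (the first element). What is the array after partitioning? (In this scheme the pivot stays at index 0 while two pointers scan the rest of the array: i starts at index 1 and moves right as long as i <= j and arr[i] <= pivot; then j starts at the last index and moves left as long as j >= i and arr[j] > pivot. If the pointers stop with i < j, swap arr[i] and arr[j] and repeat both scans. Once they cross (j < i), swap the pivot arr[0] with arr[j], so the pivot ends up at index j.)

Hoare-style two-pointer partition with pivot = 36:

Initial array: [36, 19, 24, 20, 35, 13, 9, 13, 5]

Pointers start at i = 1, j = 8.
i ends at 9, j ends at 8: the pointers have crossed (j < i), so scanning stops.

Swap pivot arr[0] with arr[8] to place pivot at position 8: [5, 19, 24, 20, 35, 13, 9, 13, 36]
Pivot position: 8

After partitioning with pivot 36, the array becomes [5, 19, 24, 20, 35, 13, 9, 13, 36]. The pivot is placed at index 8. All elements to the left of the pivot are <= 36, and all elements to the right are > 36.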